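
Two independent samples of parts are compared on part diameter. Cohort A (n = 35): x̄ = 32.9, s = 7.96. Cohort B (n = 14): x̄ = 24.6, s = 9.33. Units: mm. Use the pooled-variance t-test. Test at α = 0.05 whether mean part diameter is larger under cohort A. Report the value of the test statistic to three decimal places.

3.139

Let group 1 = cohort A, group 2 = cohort B. H0: μ_1 = μ_2; H1: μ_1 > μ_2 (two-sample pooled-variance t-test, right-tailed).
s_p² = [(35−1)·7.96² + (14−1)·9.33²]/(35+14−2) = 69.9134
t = (32.9 − 24.6)/√[69.9134·(1/35 + 1/14)] = 3.139
df = n₁ + n₂ − 2 = 47
p-value = P(T ≥ 3.139) ≈ 0.0015
Since p ≈ 0.0015 < α = 0.05, reject H0; the data support H1.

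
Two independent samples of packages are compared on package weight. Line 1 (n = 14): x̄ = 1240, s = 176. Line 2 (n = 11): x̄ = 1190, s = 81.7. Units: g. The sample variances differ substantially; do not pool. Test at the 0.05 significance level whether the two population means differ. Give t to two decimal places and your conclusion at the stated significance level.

Let group 1 = line 1, group 2 = line 2. H0: μ_1 = μ_2; H1: μ_1 ≠ μ_2 (Welch's two-sample t-test, two-sided).
t = (x̄_1 − x̄_2)/√(s_1²/n_1 + s_2²/n_2) = (1240 − 1190)/√(176²/14 + 81.7²/11) = 0.94
Welch–Satterthwaite df ≈ 19.23
Two-sided p-value ≈ 0.3580
Since p ≈ 0.3580 > α = 0.05, fail to reject H0; the data do not provide sufficient evidence against H0.

t = 0.94; fail to reject H0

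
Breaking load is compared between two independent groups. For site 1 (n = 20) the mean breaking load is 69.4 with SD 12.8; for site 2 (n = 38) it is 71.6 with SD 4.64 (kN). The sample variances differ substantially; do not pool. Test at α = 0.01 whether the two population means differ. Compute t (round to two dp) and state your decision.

Let group 1 = site 1, group 2 = site 2. H0: μ_1 = μ_2; H1: μ_1 ≠ μ_2 (Welch's two-sample t-test, two-sided).
t = (x̄_1 − x̄_2)/√(s_1²/n_1 + s_2²/n_2) = (69.4 − 71.6)/√(12.8²/20 + 4.64²/38) = -0.74
Welch–Satterthwaite df ≈ 21.67
Two-sided p-value ≈ 0.465
Since p ≈ 0.465 > α = 0.01, fail to reject H0; the data do not provide sufficient evidence against H0.

t = -0.74; fail to reject H0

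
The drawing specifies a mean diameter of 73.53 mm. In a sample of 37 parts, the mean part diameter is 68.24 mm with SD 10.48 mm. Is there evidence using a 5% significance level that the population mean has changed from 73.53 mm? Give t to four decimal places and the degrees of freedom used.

t = -3.0704, df = 36

H0: μ = 73.53; H1: μ ≠ 73.53 (one-sample t-test, two-sided).
t = (x̄ − μ₀)/(s/√n) = (68.24 − 73.53)/(10.48/√37) = -3.0704
df = n − 1 = 36
Two-sided p-value ≈ 0.0041
Since p ≈ 0.0041 < α = 0.05, reject H0; the evidence is statistically significant.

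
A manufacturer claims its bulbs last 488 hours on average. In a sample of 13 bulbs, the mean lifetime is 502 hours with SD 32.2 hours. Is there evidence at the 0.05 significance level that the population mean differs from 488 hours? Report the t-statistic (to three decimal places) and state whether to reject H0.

t = 1.568; fail to reject H0

H0: μ = 488; H1: μ ≠ 488 (one-sample t-test, two-sided).
t = (x̄ − μ₀)/(s/√n) = (502 − 488)/(32.2/√13) = 1.568
df = n − 1 = 12
Two-sided p-value ≈ 0.1429
Since p ≈ 0.1429 > α = 0.05, fail to reject H0; the data do not provide sufficient evidence against H0.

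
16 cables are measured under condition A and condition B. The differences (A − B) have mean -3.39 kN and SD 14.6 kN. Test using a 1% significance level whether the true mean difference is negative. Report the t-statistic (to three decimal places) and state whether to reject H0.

t = -0.929; fail to reject H0

H0: μ_d = 0; H1: μ_d < 0 (paired t-test on the differences, left-tailed).
t = d̄/(s_d/√n) = -3.39/(14.6/√16) = -0.929
df = n − 1 = 15
p-value = P(T ≤ -0.929) ≈ 0.184
Since p ≈ 0.184 > α = 0.01, fail to reject H0; the data do not provide sufficient evidence against H0.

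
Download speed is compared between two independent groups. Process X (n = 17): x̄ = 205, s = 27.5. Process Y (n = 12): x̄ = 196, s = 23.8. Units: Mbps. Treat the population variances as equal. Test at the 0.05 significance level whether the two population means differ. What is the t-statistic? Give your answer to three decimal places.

Let group 1 = process X, group 2 = process Y. H0: μ_1 = μ_2; H1: μ_1 ≠ μ_2 (two-sample pooled-variance t-test, two-sided).
s_p² = [(17−1)·27.5² + (12−1)·23.8²]/(17+12−2) = 678.92
t = (205 − 196)/√[678.92·(1/17 + 1/12)] = 0.916
df = n₁ + n₂ − 2 = 27
Two-sided p-value ≈ 0.3677
Since p ≈ 0.3677 > α = 0.05, fail to reject H0; the evidence is not statistically significant.

0.916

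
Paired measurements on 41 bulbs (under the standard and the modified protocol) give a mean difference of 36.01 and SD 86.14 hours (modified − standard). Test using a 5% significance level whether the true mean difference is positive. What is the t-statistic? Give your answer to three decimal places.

2.677

H0: μ_d = 0; H1: μ_d > 0 (paired t-test on the differences, right-tailed).
t = d̄/(s_d/√n) = 36.01/(86.14/√41) = 2.677
df = n − 1 = 40
p-value = P(T ≥ 2.677) ≈ 0.0054
Since p ≈ 0.0054 < α = 0.05, reject H0; the data support H1.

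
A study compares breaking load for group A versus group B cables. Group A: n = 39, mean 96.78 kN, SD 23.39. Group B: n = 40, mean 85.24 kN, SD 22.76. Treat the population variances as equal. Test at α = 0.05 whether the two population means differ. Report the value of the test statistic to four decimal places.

2.2225

Let group 1 = group A, group 2 = group B. H0: μ_1 = μ_2; H1: μ_1 ≠ μ_2 (two-sample pooled-variance t-test, two-sided).
s_p² = [(39−1)·23.39² + (40−1)·22.76²]/(39+40−2) = 532.366
t = (96.78 − 85.24)/√[532.366·(1/39 + 1/40)] = 2.2225
df = n₁ + n₂ − 2 = 77
Two-sided p-value ≈ 0.0292
Since p ≈ 0.0292 < α = 0.05, reject H0; the evidence is statistically significant.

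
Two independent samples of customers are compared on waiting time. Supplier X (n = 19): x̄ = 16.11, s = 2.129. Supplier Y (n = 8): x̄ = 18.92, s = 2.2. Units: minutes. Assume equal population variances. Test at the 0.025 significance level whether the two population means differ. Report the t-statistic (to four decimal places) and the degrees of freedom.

t = -3.1023, df = 25

Let group 1 = supplier X, group 2 = supplier Y. H0: μ_1 = μ_2; H1: μ_1 ≠ μ_2 (two-sample pooled-variance t-test, two-sided).
s_p² = [(19−1)·2.129² + (8−1)·2.2²]/(19+8−2) = 4.6187
t = (16.11 − 18.92)/√[4.6187·(1/19 + 1/8)] = -3.1023
df = n₁ + n₂ − 2 = 25
Two-sided p-value ≈ 0.005
Since p ≈ 0.005 < α = 0.025, reject H0; the evidence is statistically significant.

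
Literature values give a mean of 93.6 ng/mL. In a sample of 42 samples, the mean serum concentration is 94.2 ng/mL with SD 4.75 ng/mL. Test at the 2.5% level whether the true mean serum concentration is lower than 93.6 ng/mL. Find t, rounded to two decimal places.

H0: μ = 93.6; H1: μ < 93.6 (one-sample t-test, left-tailed).
t = (x̄ − μ₀)/(s/√n) = (94.2 − 93.6)/(4.75/√42) = 0.82
df = n − 1 = 41
p-value = P(T ≤ 0.82) ≈ 0.791
Since p ≈ 0.791 > α = 0.025, fail to reject H0; the data do not provide sufficient evidence against H0.

0.82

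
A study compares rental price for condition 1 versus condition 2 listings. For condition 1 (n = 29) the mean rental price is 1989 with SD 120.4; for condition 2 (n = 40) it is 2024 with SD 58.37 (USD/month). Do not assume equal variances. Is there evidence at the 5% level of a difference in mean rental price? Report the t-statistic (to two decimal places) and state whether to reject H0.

t = -1.45; fail to reject H0

Let group 1 = condition 1, group 2 = condition 2. H0: μ_1 = μ_2; H1: μ_1 ≠ μ_2 (Welch's two-sample t-test, two-sided).
t = (x̄_1 − x̄_2)/√(s_1²/n_1 + s_2²/n_2) = (1989 − 2024)/√(120.4²/29 + 58.37²/40) = -1.45
Welch–Satterthwaite df ≈ 37.57
Two-sided p-value ≈ 0.156
Since p ≈ 0.156 > α = 0.05, fail to reject H0; the evidence is not statistically significant.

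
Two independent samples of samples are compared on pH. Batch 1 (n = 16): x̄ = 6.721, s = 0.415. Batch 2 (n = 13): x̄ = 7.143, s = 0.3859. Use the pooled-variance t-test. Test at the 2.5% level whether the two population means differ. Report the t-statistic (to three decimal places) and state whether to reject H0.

t = -2.809; reject H0

Let group 1 = batch 1, group 2 = batch 2. H0: μ_1 = μ_2; H1: μ_1 ≠ μ_2 (two-sample pooled-variance t-test, two-sided).
s_p² = [(16−1)·0.415² + (13−1)·0.3859²]/(16+13−2) = 0.161867
t = (6.721 − 7.143)/√[0.161867·(1/16 + 1/13)] = -2.809
df = n₁ + n₂ − 2 = 27
Two-sided p-value ≈ 0.009
Since p ≈ 0.009 < α = 0.025, reject H0; the data support H1.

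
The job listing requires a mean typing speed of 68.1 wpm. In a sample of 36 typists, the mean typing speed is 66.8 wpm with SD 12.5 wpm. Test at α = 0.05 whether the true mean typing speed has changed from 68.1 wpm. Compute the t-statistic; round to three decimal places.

-0.624

H0: μ = 68.1; H1: μ ≠ 68.1 (one-sample t-test, two-sided).
t = (x̄ − μ₀)/(s/√n) = (66.8 − 68.1)/(12.5/√36) = -0.624
df = n − 1 = 35
Two-sided p-value ≈ 0.5367
Since p ≈ 0.5367 > α = 0.05, fail to reject H0; the evidence is not statistically significant.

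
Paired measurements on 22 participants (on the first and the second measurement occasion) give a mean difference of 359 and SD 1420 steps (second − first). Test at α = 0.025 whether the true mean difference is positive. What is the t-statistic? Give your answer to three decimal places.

H0: μ_d = 0; H1: μ_d > 0 (paired t-test on the differences, right-tailed).
t = d̄/(s_d/√n) = 359/(1420/√22) = 1.186
df = n − 1 = 21
p-value = P(T ≥ 1.186) ≈ 0.124
Since p ≈ 0.124 > α = 0.025, fail to reject H0; the data do not provide sufficient evidence against H0.

1.186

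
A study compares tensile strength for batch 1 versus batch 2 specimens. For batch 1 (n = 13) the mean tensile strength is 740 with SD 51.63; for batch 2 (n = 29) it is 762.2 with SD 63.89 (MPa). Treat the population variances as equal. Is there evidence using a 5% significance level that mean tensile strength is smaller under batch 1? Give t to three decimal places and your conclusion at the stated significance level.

t = -1.100; fail to reject H0

Let group 1 = batch 1, group 2 = batch 2. H0: μ_1 = μ_2; H1: μ_1 < μ_2 (two-sample pooled-variance t-test, left-tailed).
s_p² = [(13−1)·51.63² + (29−1)·63.89²]/(13+29−2) = 3657.05
t = (740 − 762.2)/√[3657.05·(1/13 + 1/29)] = -1.100
df = n₁ + n₂ − 2 = 40
p-value = P(T ≤ -1.100) ≈ 0.139
Since p ≈ 0.139 > α = 0.05, fail to reject H0; the evidence is not statistically significant.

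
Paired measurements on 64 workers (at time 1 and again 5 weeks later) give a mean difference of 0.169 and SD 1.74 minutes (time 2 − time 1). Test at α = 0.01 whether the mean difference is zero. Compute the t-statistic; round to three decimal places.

0.777

H0: μ_d = 0; H1: μ_d ≠ 0 (paired t-test on the differences, two-sided).
t = d̄/(s_d/√n) = 0.169/(1.74/√64) = 0.777
df = n − 1 = 63
Two-sided p-value ≈ 0.4401
Since p ≈ 0.4401 > α = 0.01, fail to reject H0; the evidence is not statistically significant.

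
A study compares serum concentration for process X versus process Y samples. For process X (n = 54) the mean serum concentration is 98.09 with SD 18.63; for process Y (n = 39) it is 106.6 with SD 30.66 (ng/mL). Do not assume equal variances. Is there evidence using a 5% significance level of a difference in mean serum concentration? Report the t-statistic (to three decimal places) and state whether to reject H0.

Let group 1 = process X, group 2 = process Y. H0: μ_1 = μ_2; H1: μ_1 ≠ μ_2 (Welch's two-sample t-test, two-sided).
t = (x̄_1 − x̄_2)/√(s_1²/n_1 + s_2²/n_2) = (98.09 − 106.6)/√(18.63²/54 + 30.66²/39) = -1.540
Welch–Satterthwaite df ≈ 58.01
Two-sided p-value ≈ 0.129
Since p ≈ 0.129 > α = 0.05, fail to reject H0; the evidence is not statistically significant.

t = -1.540; fail to reject H0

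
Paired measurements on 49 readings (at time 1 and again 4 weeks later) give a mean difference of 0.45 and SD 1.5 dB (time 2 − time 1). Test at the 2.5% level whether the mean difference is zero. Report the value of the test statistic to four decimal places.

H0: μ_d = 0; H1: μ_d ≠ 0 (paired t-test on the differences, two-sided).
t = d̄/(s_d/√n) = 0.45/(1.5/√49) = 2.1000
df = n − 1 = 48
Two-sided p-value ≈ 0.0410
Since p ≈ 0.0410 > α = 0.025, fail to reject H0; the evidence is not statistically significant.

2.1000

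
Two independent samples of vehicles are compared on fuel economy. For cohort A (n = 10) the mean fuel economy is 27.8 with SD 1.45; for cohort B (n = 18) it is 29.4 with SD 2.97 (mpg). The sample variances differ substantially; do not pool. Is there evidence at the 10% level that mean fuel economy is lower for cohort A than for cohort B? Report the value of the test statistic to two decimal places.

-1.91

Let group 1 = cohort A, group 2 = cohort B. H0: μ_1 = μ_2; H1: μ_1 < μ_2 (Welch's two-sample t-test, left-tailed).
t = (x̄_1 − x̄_2)/√(s_1²/n_1 + s_2²/n_2) = (27.8 − 29.4)/√(1.45²/10 + 2.97²/18) = -1.91
Welch–Satterthwaite df ≈ 25.76
p-value = P(T ≤ -1.91) ≈ 0.0335
Since p ≈ 0.0335 < α = 0.1, reject H0; the evidence is statistically significant.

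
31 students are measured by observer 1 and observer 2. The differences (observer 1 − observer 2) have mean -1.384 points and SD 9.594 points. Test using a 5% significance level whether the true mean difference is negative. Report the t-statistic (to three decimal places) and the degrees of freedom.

t = -0.803, df = 30

H0: μ_d = 0; H1: μ_d < 0 (paired t-test on the differences, left-tailed).
t = d̄/(s_d/√n) = -1.384/(9.594/√31) = -0.803
df = n − 1 = 30
p-value = P(T ≤ -0.803) ≈ 0.214
Since p ≈ 0.214 > α = 0.05, fail to reject H0; the data do not provide sufficient evidence against H0.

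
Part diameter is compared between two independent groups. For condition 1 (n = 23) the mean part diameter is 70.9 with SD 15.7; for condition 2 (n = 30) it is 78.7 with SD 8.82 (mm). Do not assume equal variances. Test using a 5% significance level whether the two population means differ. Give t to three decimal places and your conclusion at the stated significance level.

t = -2.138; reject H0

Let group 1 = condition 1, group 2 = condition 2. H0: μ_1 = μ_2; H1: μ_1 ≠ μ_2 (Welch's two-sample t-test, two-sided).
t = (x̄_1 − x̄_2)/√(s_1²/n_1 + s_2²/n_2) = (70.9 − 78.7)/√(15.7²/23 + 8.82²/30) = -2.138
Welch–Satterthwaite df ≈ 32.49
Two-sided p-value ≈ 0.040
Since p ≈ 0.040 < α = 0.05, reject H0; the evidence is statistically significant.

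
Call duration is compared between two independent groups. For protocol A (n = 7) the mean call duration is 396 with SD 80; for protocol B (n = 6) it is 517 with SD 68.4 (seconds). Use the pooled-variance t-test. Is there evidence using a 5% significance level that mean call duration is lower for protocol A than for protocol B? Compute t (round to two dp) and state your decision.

t = -2.90; reject H0

Let group 1 = protocol A, group 2 = protocol B. H0: μ_1 = μ_2; H1: μ_1 < μ_2 (two-sample pooled-variance t-test, left-tailed).
s_p² = [(7−1)·80² + (6−1)·68.4²]/(7+6−2) = 5617.53
t = (396 − 517)/√[5617.53·(1/7 + 1/6)] = -2.90
df = n₁ + n₂ − 2 = 11
p-value = P(T ≤ -2.90) ≈ 0.0072
Since p ≈ 0.0072 < α = 0.05, reject H0; the data support H1.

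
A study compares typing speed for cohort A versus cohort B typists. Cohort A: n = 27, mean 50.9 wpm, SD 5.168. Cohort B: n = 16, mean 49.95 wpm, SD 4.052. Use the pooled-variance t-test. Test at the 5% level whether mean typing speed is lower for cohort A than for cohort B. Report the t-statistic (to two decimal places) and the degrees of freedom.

t = 0.63, df = 41

Let group 1 = cohort A, group 2 = cohort B. H0: μ_1 = μ_2; H1: μ_1 < μ_2 (two-sample pooled-variance t-test, left-tailed).
s_p² = [(27−1)·5.168² + (16−1)·4.052²]/(27+16−2) = 22.9438
t = (50.9 − 49.95)/√[22.9438·(1/27 + 1/16)] = 0.63
df = n₁ + n₂ − 2 = 41
p-value = P(T ≤ 0.63) ≈ 0.733
Since p ≈ 0.733 > α = 0.05, fail to reject H0; the evidence is not statistically significant.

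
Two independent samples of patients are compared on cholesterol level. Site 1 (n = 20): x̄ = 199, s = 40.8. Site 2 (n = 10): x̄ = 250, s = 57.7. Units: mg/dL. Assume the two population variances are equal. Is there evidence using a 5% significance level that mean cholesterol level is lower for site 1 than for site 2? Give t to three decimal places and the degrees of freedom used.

t = -2.808, df = 28

Let group 1 = site 1, group 2 = site 2. H0: μ_1 = μ_2; H1: μ_1 < μ_2 (two-sample pooled-variance t-test, left-tailed).
s_p² = [(20−1)·40.8² + (10−1)·57.7²]/(20+10−2) = 2199.71
t = (199 − 250)/√[2199.71·(1/20 + 1/10)] = -2.808
df = n₁ + n₂ − 2 = 28
p-value = P(T ≤ -2.808) ≈ 0.004
Since p ≈ 0.004 < α = 0.05, reject H0; the evidence is statistically significant.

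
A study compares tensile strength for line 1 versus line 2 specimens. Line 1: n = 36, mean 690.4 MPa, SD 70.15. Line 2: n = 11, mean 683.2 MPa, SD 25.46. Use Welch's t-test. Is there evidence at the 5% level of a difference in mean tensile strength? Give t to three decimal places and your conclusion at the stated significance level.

Let group 1 = line 1, group 2 = line 2. H0: μ_1 = μ_2; H1: μ_1 ≠ μ_2 (Welch's two-sample t-test, two-sided).
t = (x̄_1 − x̄_2)/√(s_1²/n_1 + s_2²/n_2) = (690.4 − 683.2)/√(70.15²/36 + 25.46²/11) = 0.515
Welch–Satterthwaite df ≈ 43.43
Two-sided p-value ≈ 0.609
Since p ≈ 0.609 > α = 0.05, fail to reject H0; the evidence is not statistically significant.

t = 0.515; fail to reject H0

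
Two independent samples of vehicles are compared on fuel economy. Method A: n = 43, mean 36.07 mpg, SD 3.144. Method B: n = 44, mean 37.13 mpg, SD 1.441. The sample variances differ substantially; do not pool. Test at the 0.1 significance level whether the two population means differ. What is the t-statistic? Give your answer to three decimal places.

-2.014

Let group 1 = method A, group 2 = method B. H0: μ_1 = μ_2; H1: μ_1 ≠ μ_2 (Welch's two-sample t-test, two-sided).
t = (x̄_1 − x̄_2)/√(s_1²/n_1 + s_2²/n_2) = (36.07 − 37.13)/√(3.144²/43 + 1.441²/44) = -2.014
Welch–Satterthwaite df ≈ 58.60
Two-sided p-value ≈ 0.049
Since p ≈ 0.049 < α = 0.1, reject H0; the data support H1.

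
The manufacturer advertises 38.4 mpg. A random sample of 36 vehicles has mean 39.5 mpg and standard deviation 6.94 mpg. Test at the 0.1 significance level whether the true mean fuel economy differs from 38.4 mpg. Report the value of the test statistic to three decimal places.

H0: μ = 38.4; H1: μ ≠ 38.4 (one-sample t-test, two-sided).
t = (x̄ − μ₀)/(s/√n) = (39.5 − 38.4)/(6.94/√36) = 0.951
df = n − 1 = 35
Two-sided p-value ≈ 0.3481
Since p ≈ 0.3481 > α = 0.1, fail to reject H0; the evidence is not statistically significant.

0.951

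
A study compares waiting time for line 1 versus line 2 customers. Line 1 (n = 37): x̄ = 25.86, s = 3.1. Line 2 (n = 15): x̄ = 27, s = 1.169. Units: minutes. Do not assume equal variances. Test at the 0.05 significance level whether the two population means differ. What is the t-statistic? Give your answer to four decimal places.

Let group 1 = line 1, group 2 = line 2. H0: μ_1 = μ_2; H1: μ_1 ≠ μ_2 (Welch's two-sample t-test, two-sided).
t = (x̄_1 − x̄_2)/√(s_1²/n_1 + s_2²/n_2) = (25.86 − 27)/√(3.1²/37 + 1.169²/15) = -1.9247
Welch–Satterthwaite df ≈ 49.90
Two-sided p-value ≈ 0.060
Since p ≈ 0.060 > α = 0.05, fail to reject H0; the data do not provide sufficient evidence against H0.

-1.9247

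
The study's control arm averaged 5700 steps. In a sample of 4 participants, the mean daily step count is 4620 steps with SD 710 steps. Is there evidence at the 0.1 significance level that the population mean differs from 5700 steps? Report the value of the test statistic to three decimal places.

-3.042

H0: μ = 5700; H1: μ ≠ 5700 (one-sample t-test, two-sided).
t = (x̄ − μ₀)/(s/√n) = (4620 − 5700)/(710/√4) = -3.042
df = n − 1 = 3
Two-sided p-value ≈ 0.0558
Since p ≈ 0.0558 < α = 0.1, reject H0; the evidence is statistically significant.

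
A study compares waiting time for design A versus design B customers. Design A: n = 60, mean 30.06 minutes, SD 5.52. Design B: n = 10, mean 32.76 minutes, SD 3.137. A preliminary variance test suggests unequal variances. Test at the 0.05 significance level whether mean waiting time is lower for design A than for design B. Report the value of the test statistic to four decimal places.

Let group 1 = design A, group 2 = design B. H0: μ_1 = μ_2; H1: μ_1 < μ_2 (Welch's two-sample t-test, left-tailed).
t = (x̄_1 − x̄_2)/√(s_1²/n_1 + s_2²/n_2) = (30.06 − 32.76)/√(5.52²/60 + 3.137²/10) = -2.2105
Welch–Satterthwaite df ≈ 19.88
p-value = P(T ≤ -2.2105) ≈ 0.0195
Since p ≈ 0.0195 < α = 0.05, reject H0; the data support H1.

-2.2105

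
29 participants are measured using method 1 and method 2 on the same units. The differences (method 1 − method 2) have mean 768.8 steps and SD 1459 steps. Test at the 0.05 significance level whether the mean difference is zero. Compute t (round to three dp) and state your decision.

H0: μ_d = 0; H1: μ_d ≠ 0 (paired t-test on the differences, two-sided).
t = d̄/(s_d/√n) = 768.8/(1459/√29) = 2.838
df = n − 1 = 28
Two-sided p-value ≈ 0.008
Since p ≈ 0.008 < α = 0.05, reject H0; the data support H1.

t = 2.838; reject H0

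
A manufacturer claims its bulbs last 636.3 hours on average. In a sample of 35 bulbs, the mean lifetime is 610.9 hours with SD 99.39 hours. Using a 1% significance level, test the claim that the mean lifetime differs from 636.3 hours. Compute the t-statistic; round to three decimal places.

-1.512

H0: μ = 636.3; H1: μ ≠ 636.3 (one-sample t-test, two-sided).
t = (x̄ − μ₀)/(s/√n) = (610.9 − 636.3)/(99.39/√35) = -1.512
df = n − 1 = 34
Two-sided p-value ≈ 0.1398
Since p ≈ 0.1398 > α = 0.01, fail to reject H0; the evidence is not statistically significant.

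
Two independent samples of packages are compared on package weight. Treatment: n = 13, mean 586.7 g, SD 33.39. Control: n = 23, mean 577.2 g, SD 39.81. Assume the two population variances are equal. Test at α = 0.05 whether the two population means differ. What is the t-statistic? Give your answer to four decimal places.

0.7268

Let group 1 = treatment, group 2 = control. H0: μ_1 = μ_2; H1: μ_1 ≠ μ_2 (two-sample pooled-variance t-test, two-sided).
s_p² = [(13−1)·33.39² + (23−1)·39.81²]/(13+23−2) = 1418.97
t = (586.7 − 577.2)/√[1418.97·(1/13 + 1/23)] = 0.7268
df = n₁ + n₂ − 2 = 34
Two-sided p-value ≈ 0.472
Since p ≈ 0.472 > α = 0.05, fail to reject H0; the data do not provide sufficient evidence against H0.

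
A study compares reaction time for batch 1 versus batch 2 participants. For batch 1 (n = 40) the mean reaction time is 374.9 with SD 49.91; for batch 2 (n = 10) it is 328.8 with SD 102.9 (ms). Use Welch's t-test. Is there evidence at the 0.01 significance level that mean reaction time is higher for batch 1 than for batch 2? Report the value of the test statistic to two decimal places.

Let group 1 = batch 1, group 2 = batch 2. H0: μ_1 = μ_2; H1: μ_1 > μ_2 (Welch's two-sample t-test, right-tailed).
t = (x̄_1 − x̄_2)/√(s_1²/n_1 + s_2²/n_2) = (374.9 − 328.8)/√(49.91²/40 + 102.9²/10) = 1.38
Welch–Satterthwaite df ≈ 10.08
p-value = P(T ≥ 1.38) ≈ 0.099
Since p ≈ 0.099 > α = 0.01, fail to reject H0; the data do not provide sufficient evidence against H0.

1.38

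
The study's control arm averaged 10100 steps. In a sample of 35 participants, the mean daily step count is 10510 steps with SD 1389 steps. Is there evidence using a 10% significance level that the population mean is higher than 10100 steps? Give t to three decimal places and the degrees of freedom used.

t = 1.746, df = 34

H0: μ = 10100; H1: μ > 10100 (one-sample t-test, right-tailed).
t = (x̄ − μ₀)/(s/√n) = (10510 − 10100)/(1389/√35) = 1.746
df = n − 1 = 34
p-value = P(T ≥ 1.746) ≈ 0.045
Since p ≈ 0.045 < α = 0.1, reject H0; the data support H1.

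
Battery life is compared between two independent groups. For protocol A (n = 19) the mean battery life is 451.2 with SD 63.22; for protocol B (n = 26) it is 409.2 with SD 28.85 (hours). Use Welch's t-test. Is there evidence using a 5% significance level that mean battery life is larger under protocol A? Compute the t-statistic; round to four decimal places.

2.6978

Let group 1 = protocol A, group 2 = protocol B. H0: μ_1 = μ_2; H1: μ_1 > μ_2 (Welch's two-sample t-test, right-tailed).
t = (x̄_1 − x̄_2)/√(s_1²/n_1 + s_2²/n_2) = (451.2 − 409.2)/√(63.22²/19 + 28.85²/26) = 2.6978
Welch–Satterthwaite df ≈ 23.50
p-value = P(T ≥ 2.6978) ≈ 0.006
Since p ≈ 0.006 < α = 0.05, reject H0; the evidence is statistically significant.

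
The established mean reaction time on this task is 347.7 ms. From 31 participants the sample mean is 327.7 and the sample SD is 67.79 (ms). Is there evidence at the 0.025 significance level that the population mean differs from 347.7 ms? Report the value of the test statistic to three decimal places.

H0: μ = 347.7; H1: μ ≠ 347.7 (one-sample t-test, two-sided).
t = (x̄ − μ₀)/(s/√n) = (327.7 − 347.7)/(67.79/√31) = -1.643
df = n − 1 = 30
Two-sided p-value ≈ 0.1109
Since p ≈ 0.1109 > α = 0.025, fail to reject H0; the evidence is not statistically significant.

-1.643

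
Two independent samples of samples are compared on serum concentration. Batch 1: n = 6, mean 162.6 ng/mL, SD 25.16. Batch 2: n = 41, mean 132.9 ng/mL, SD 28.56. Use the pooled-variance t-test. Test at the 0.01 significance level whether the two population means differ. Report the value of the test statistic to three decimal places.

Let group 1 = batch 1, group 2 = batch 2. H0: μ_1 = μ_2; H1: μ_1 ≠ μ_2 (two-sample pooled-variance t-test, two-sided).
s_p² = [(6−1)·25.16² + (41−1)·28.56²]/(6+41−2) = 795.379
t = (162.6 − 132.9)/√[795.379·(1/6 + 1/41)] = 2.409
df = n₁ + n₂ − 2 = 45
Two-sided p-value ≈ 0.0201
Since p ≈ 0.0201 > α = 0.01, fail to reject H0; the evidence is not statistically significant.

2.409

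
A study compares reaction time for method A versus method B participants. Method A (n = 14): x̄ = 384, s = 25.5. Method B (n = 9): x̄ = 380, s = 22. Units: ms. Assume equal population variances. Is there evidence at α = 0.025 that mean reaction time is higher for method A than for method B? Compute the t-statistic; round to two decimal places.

Let group 1 = method A, group 2 = method B. H0: μ_1 = μ_2; H1: μ_1 > μ_2 (two-sample pooled-variance t-test, right-tailed).
s_p² = [(14−1)·25.5² + (9−1)·22²]/(14+9−2) = 586.917
t = (384 − 380)/√[586.917·(1/14 + 1/9)] = 0.39
df = n₁ + n₂ − 2 = 21
p-value = P(T ≥ 0.39) ≈ 0.3515
Since p ≈ 0.3515 > α = 0.025, fail to reject H0; the data do not provide sufficient evidence against H0.

0.39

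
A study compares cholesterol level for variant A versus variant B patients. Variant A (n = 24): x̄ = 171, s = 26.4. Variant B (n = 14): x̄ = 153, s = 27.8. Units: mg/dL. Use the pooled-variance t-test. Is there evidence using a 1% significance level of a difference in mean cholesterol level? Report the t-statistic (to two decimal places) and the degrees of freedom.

t = 1.99, df = 36

Let group 1 = variant A, group 2 = variant B. H0: μ_1 = μ_2; H1: μ_1 ≠ μ_2 (two-sample pooled-variance t-test, two-sided).
s_p² = [(24−1)·26.4² + (14−1)·27.8²]/(24+14−2) = 724.361
t = (171 − 153)/√[724.361·(1/24 + 1/14)] = 1.99
df = n₁ + n₂ − 2 = 36
Two-sided p-value ≈ 0.0544
Since p ≈ 0.0544 > α = 0.01, fail to reject H0; the data do not provide sufficient evidence against H0.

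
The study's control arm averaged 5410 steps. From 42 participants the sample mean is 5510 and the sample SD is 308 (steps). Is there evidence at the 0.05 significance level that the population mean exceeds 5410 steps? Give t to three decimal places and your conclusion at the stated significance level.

H0: μ = 5410; H1: μ > 5410 (one-sample t-test, right-tailed).
t = (x̄ − μ₀)/(s/√n) = (5510 − 5410)/(308/√42) = 2.104
df = n − 1 = 41
p-value = P(T ≥ 2.104) ≈ 0.0208
Since p ≈ 0.0208 < α = 0.05, reject H0; the data support H1.

t = 2.104; reject H0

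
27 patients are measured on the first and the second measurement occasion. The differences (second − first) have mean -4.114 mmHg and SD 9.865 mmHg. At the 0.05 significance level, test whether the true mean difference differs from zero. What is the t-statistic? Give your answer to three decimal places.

-2.167

H0: μ_d = 0; H1: μ_d ≠ 0 (paired t-test on the differences, two-sided).
t = d̄/(s_d/√n) = -4.114/(9.865/√27) = -2.167
df = n − 1 = 26
Two-sided p-value ≈ 0.0396
Since p ≈ 0.0396 < α = 0.05, reject H0; the data support H1.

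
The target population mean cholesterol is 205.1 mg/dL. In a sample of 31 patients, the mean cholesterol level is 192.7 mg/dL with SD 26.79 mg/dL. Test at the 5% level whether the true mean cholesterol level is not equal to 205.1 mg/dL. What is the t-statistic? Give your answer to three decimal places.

H0: μ = 205.1; H1: μ ≠ 205.1 (one-sample t-test, two-sided).
t = (x̄ − μ₀)/(s/√n) = (192.7 − 205.1)/(26.79/√31) = -2.577
df = n − 1 = 30
Two-sided p-value ≈ 0.015
Since p ≈ 0.015 < α = 0.05, reject H0; the evidence is statistically significant.

-2.577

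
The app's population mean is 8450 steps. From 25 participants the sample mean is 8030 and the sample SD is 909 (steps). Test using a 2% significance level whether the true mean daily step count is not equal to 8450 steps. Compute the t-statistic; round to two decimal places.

-2.31

H0: μ = 8450; H1: μ ≠ 8450 (one-sample t-test, two-sided).
t = (x̄ − μ₀)/(s/√n) = (8030 − 8450)/(909/√25) = -2.31
df = n − 1 = 24
Two-sided p-value ≈ 0.0298
Since p ≈ 0.0298 > α = 0.02, fail to reject H0; the evidence is not statistically significant.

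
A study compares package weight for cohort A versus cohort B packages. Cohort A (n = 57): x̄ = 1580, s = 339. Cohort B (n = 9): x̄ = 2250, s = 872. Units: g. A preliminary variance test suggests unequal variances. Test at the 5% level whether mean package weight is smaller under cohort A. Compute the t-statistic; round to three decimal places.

Let group 1 = cohort A, group 2 = cohort B. H0: μ_1 = μ_2; H1: μ_1 < μ_2 (Welch's two-sample t-test, left-tailed).
t = (x̄_1 − x̄_2)/√(s_1²/n_1 + s_2²/n_2) = (1580 − 2250)/√(339²/57 + 872²/9) = -2.278
Welch–Satterthwaite df ≈ 8.39
p-value = P(T ≤ -2.278) ≈ 0.025
Since p ≈ 0.025 < α = 0.05, reject H0; the data support H1.

-2.278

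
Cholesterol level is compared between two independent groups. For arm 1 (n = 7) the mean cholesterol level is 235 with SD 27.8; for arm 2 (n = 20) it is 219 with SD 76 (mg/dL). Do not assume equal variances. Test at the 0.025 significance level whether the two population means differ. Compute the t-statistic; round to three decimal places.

Let group 1 = arm 1, group 2 = arm 2. H0: μ_1 = μ_2; H1: μ_1 ≠ μ_2 (Welch's two-sample t-test, two-sided).
t = (x̄_1 − x̄_2)/√(s_1²/n_1 + s_2²/n_2) = (235 − 219)/√(27.8²/7 + 76²/20) = 0.801
Welch–Satterthwaite df ≈ 24.82
Two-sided p-value ≈ 0.4308
Since p ≈ 0.4308 > α = 0.025, fail to reject H0; the data do not provide sufficient evidence against H0.

0.801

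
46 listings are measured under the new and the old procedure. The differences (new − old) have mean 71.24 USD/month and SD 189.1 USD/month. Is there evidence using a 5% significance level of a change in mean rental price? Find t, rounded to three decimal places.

2.555

H0: μ_d = 0; H1: μ_d ≠ 0 (paired t-test on the differences, two-sided).
t = d̄/(s_d/√n) = 71.24/(189.1/√46) = 2.555
df = n − 1 = 45
Two-sided p-value ≈ 0.0141
Since p ≈ 0.0141 < α = 0.05, reject H0; the evidence is statistically significant.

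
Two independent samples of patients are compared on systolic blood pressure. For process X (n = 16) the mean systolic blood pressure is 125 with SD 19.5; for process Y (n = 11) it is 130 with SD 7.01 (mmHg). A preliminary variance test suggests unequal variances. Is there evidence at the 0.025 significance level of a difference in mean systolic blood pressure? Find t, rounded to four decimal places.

Let group 1 = process X, group 2 = process Y. H0: μ_1 = μ_2; H1: μ_1 ≠ μ_2 (Welch's two-sample t-test, two-sided).
t = (x̄_1 − x̄_2)/√(s_1²/n_1 + s_2²/n_2) = (125 − 130)/√(19.5²/16 + 7.01²/11) = -0.9410
Welch–Satterthwaite df ≈ 20.10
Two-sided p-value ≈ 0.3579
Since p ≈ 0.3579 > α = 0.025, fail to reject H0; the evidence is not statistically significant.

-0.9410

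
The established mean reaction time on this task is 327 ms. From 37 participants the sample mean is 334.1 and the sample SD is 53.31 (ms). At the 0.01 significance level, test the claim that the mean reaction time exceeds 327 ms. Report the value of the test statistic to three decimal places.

H0: μ = 327; H1: μ > 327 (one-sample t-test, right-tailed).
t = (x̄ − μ₀)/(s/√n) = (334.1 − 327)/(53.31/√37) = 0.810
df = n − 1 = 36
p-value = P(T ≥ 0.810) ≈ 0.2116
Since p ≈ 0.2116 > α = 0.01, fail to reject H0; the data do not provide sufficient evidence against H0.

0.810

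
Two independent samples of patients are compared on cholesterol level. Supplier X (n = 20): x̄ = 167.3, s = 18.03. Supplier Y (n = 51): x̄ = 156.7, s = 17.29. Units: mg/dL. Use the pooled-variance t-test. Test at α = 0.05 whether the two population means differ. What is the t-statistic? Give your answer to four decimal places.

2.2962

Let group 1 = supplier X, group 2 = supplier Y. H0: μ_1 = μ_2; H1: μ_1 ≠ μ_2 (two-sample pooled-variance t-test, two-sided).
s_p² = [(20−1)·18.03² + (51−1)·17.29²]/(20+51−2) = 306.141
t = (167.3 − 156.7)/√[306.141·(1/20 + 1/51)] = 2.2962
df = n₁ + n₂ − 2 = 69
Two-sided p-value ≈ 0.025
Since p ≈ 0.025 < α = 0.05, reject H0; the evidence is statistically significant.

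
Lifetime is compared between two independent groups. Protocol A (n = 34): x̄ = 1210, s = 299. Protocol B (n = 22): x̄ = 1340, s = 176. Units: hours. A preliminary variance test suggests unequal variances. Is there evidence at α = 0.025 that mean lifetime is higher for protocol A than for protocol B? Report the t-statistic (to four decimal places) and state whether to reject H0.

Let group 1 = protocol A, group 2 = protocol B. H0: μ_1 = μ_2; H1: μ_1 > μ_2 (Welch's two-sample t-test, right-tailed).
t = (x̄_1 − x̄_2)/√(s_1²/n_1 + s_2²/n_2) = (1210 − 1340)/√(299²/34 + 176²/22) = -2.0459
Welch–Satterthwaite df ≈ 53.64
p-value = P(T ≥ -2.0459) ≈ 0.977
Since p ≈ 0.977 > α = 0.025, fail to reject H0; the data do not provide sufficient evidence against H0.

t = -2.0459; fail to reject H0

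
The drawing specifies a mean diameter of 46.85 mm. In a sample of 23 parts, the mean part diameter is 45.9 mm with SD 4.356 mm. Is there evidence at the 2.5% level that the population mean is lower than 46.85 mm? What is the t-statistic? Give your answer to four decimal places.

H0: μ = 46.85; H1: μ < 46.85 (one-sample t-test, left-tailed).
t = (x̄ − μ₀)/(s/√n) = (45.9 − 46.85)/(4.356/√23) = -1.0459
df = n − 1 = 22
p-value = P(T ≤ -1.0459) ≈ 0.1535
Since p ≈ 0.1535 > α = 0.025, fail to reject H0; the evidence is not statistically significant.

-1.0459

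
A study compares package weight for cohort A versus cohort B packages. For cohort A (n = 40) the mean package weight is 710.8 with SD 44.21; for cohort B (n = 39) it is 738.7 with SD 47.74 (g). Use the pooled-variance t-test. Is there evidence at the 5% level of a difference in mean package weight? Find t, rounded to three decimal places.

Let group 1 = cohort A, group 2 = cohort B. H0: μ_1 = μ_2; H1: μ_1 ≠ μ_2 (two-sample pooled-variance t-test, two-sided).
s_p² = [(40−1)·44.21² + (39−1)·47.74²]/(40+39−2) = 2114.71
t = (710.8 − 738.7)/√[2114.71·(1/40 + 1/39)] = -2.696
df = n₁ + n₂ − 2 = 77
Two-sided p-value ≈ 0.0086
Since p ≈ 0.0086 < α = 0.05, reject H0; the data support H1.

-2.696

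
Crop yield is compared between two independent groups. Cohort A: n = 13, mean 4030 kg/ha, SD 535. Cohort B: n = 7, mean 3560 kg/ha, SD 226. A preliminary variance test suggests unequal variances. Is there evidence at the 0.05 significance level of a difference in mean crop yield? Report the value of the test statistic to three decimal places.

2.745

Let group 1 = cohort A, group 2 = cohort B. H0: μ_1 = μ_2; H1: μ_1 ≠ μ_2 (Welch's two-sample t-test, two-sided).
t = (x̄_1 − x̄_2)/√(s_1²/n_1 + s_2²/n_2) = (4030 − 3560)/√(535²/13 + 226²/7) = 2.745
Welch–Satterthwaite df ≈ 17.44
Two-sided p-value ≈ 0.014
Since p ≈ 0.014 < α = 0.05, reject H0; the evidence is statistically significant.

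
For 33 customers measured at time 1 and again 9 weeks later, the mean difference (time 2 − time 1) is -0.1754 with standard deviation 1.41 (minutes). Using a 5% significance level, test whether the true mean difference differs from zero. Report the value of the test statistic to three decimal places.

H0: μ_d = 0; H1: μ_d ≠ 0 (paired t-test on the differences, two-sided).
t = d̄/(s_d/√n) = -0.1754/(1.41/√33) = -0.715
df = n − 1 = 32
Two-sided p-value ≈ 0.4800
Since p ≈ 0.4800 > α = 0.05, fail to reject H0; the data do not provide sufficient evidence against H0.

-0.715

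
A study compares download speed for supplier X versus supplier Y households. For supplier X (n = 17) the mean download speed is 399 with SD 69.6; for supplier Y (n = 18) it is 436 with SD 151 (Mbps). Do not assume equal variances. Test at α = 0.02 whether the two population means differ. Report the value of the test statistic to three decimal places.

-0.939

Let group 1 = supplier X, group 2 = supplier Y. H0: μ_1 = μ_2; H1: μ_1 ≠ μ_2 (Welch's two-sample t-test, two-sided).
t = (x̄_1 − x̄_2)/√(s_1²/n_1 + s_2²/n_2) = (399 − 436)/√(69.6²/17 + 151²/18) = -0.939
Welch–Satterthwaite df ≈ 24.21
Two-sided p-value ≈ 0.3569
Since p ≈ 0.3569 > α = 0.02, fail to reject H0; the evidence is not statistically significant.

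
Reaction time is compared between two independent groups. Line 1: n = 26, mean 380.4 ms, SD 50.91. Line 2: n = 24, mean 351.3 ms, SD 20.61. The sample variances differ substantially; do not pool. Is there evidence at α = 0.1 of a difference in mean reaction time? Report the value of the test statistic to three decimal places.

2.686

Let group 1 = line 1, group 2 = line 2. H0: μ_1 = μ_2; H1: μ_1 ≠ μ_2 (Welch's two-sample t-test, two-sided).
t = (x̄_1 − x̄_2)/√(s_1²/n_1 + s_2²/n_2) = (380.4 − 351.3)/√(50.91²/26 + 20.61²/24) = 2.686
Welch–Satterthwaite df ≈ 33.52
Two-sided p-value ≈ 0.011
Since p ≈ 0.011 < α = 0.1, reject H0; the data support H1.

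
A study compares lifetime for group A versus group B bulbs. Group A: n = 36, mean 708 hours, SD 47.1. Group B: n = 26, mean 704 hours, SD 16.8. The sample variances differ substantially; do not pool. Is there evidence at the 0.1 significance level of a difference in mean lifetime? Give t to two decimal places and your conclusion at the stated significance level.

Let group 1 = group A, group 2 = group B. H0: μ_1 = μ_2; H1: μ_1 ≠ μ_2 (Welch's two-sample t-test, two-sided).
t = (x̄_1 − x̄_2)/√(s_1²/n_1 + s_2²/n_2) = (708 − 704)/√(47.1²/36 + 16.8²/26) = 0.47
Welch–Satterthwaite df ≈ 46.40
Two-sided p-value ≈ 0.641
Since p ≈ 0.641 > α = 0.1, fail to reject H0; the evidence is not statistically significant.

t = 0.47; fail to reject H0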